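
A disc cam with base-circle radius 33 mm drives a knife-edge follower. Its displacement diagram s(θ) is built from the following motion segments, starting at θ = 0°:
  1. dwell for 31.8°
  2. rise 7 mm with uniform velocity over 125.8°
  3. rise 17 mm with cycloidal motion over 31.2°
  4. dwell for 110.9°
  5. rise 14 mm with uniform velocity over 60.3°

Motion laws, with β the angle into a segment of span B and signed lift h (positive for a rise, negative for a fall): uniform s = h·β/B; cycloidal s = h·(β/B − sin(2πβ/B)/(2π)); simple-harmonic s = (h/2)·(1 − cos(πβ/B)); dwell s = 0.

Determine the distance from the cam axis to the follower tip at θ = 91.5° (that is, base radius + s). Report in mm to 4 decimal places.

seg 1 [0°–31.8°] dwell: s stays 0.0000
seg 2 [31.8°–157.6°] uniform, h=7: θ=91.5° here. β=59.7, B=125.8. 7·59.7/125.8 = 3.3219 → s = 3.3219
radial distance = base radius + s = 33 + 3.3219 = 36.3219

36.3219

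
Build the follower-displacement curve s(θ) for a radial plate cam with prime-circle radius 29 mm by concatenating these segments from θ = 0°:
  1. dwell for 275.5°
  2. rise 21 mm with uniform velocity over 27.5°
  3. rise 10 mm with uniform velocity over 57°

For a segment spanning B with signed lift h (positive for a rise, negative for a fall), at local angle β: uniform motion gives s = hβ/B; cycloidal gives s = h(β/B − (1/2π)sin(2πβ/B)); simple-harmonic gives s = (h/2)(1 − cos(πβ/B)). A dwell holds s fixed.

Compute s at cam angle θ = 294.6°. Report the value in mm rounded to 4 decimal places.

seg 1 [0°–275.5°] dwell: s stays 0.0000
seg 2 [275.5°–303°] uniform, h=21: θ=294.6° here. β=19.1, B=27.5. 21·19.1/27.5 = 14.5855 → s = 14.5855

14.5855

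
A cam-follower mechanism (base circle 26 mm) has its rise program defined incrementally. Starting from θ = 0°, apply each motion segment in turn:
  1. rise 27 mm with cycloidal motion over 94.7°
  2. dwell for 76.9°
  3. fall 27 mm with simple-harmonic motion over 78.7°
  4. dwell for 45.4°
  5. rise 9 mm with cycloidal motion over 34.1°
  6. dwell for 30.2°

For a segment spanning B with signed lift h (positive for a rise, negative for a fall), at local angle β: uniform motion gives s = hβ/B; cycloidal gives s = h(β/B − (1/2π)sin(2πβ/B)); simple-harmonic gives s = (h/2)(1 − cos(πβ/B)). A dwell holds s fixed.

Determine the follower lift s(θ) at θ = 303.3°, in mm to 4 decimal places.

seg 1 [0°–94.7°] cycloidal, h=27: full span → s += 27 → s = 27.0000
seg 2 [94.7°–171.6°] dwell: s stays 27.0000
seg 3 [171.6°–250.3°] simple-harmonic, h=-27: full span → s += -27 → s = 0.0000
seg 4 [250.3°–295.7°] dwell: s stays 0.0000
seg 5 [295.7°–329.8°] cycloidal, h=9: θ=303.3° here. β=7.6, B=34.1. 9·(0.2229 − sin(2π·0.2229)/(2π)) = 0.5942 → s = 0.5942

0.5942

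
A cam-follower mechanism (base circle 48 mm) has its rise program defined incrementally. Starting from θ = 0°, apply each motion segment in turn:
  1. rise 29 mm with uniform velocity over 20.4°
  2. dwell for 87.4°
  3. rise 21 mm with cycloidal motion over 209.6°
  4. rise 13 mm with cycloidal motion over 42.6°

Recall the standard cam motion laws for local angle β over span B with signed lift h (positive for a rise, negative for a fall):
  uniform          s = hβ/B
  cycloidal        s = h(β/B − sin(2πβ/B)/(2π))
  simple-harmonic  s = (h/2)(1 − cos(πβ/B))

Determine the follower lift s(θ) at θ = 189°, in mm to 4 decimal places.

seg 1 [0°–20.4°] uniform, h=29: full span → s += 29 → s = 29.0000
seg 2 [20.4°–107.8°] dwell: s stays 29.0000
seg 3 [107.8°–317.4°] cycloidal, h=21: θ=189° here. β=81.2, B=209.6. 21·(0.3874 − sin(2π·0.3874)/(2π)) = 5.9634 → s = 34.9634

34.9634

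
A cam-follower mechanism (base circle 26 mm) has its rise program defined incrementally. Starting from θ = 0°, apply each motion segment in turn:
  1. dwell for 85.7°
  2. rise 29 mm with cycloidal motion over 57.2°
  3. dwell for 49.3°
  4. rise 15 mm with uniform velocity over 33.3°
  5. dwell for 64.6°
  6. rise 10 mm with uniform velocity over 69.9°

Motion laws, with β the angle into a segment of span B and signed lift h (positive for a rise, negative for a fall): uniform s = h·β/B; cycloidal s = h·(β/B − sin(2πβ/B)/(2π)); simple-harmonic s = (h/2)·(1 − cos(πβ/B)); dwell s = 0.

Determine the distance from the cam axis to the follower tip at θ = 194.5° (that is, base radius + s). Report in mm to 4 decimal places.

seg 1 [0°–85.7°] dwell: s stays 0.0000
seg 2 [85.7°–142.9°] cycloidal, h=29: full span → s += 29 → s = 29.0000
seg 3 [142.9°–192.2°] dwell: s stays 29.0000
seg 4 [192.2°–225.5°] uniform, h=15: θ=194.5° here. β=2.3, B=33.3. 15·2.3/33.3 = 1.0360 → s = 30.0360
radial distance = base radius + s = 26 + 30.0360 = 56.0360

56.0360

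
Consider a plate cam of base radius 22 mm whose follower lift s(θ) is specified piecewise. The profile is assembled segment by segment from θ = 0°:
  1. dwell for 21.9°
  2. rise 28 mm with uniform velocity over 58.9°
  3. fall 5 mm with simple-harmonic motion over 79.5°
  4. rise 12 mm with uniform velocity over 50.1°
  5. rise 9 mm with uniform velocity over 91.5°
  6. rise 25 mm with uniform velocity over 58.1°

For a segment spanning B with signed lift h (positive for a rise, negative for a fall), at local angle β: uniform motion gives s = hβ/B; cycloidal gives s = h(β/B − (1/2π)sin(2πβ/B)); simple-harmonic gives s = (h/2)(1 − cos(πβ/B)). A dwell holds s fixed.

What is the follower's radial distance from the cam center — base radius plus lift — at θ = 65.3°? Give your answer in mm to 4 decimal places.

seg 1 [0°–21.9°] dwell: s stays 0.0000
seg 2 [21.9°–80.8°] uniform, h=28: θ=65.3° here. β=43.4, B=58.9. 28·43.4/58.9 = 20.6316 → s = 20.6316
radial distance = base radius + s = 22 + 20.6316 = 42.6316

42.6316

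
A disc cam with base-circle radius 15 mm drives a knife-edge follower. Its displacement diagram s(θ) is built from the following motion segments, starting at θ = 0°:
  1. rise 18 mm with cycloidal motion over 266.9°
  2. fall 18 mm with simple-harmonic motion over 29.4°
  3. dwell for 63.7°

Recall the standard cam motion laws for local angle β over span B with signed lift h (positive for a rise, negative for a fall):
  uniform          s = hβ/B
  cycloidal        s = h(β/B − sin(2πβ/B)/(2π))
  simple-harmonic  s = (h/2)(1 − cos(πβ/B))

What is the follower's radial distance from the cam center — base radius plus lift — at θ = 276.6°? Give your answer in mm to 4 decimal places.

seg 1 [0°–266.9°] cycloidal, h=18: full span → s += 18 → s = 18.0000
seg 2 [266.9°–296.3°] simple-harmonic, h=-18: θ=276.6° here. β=9.7, B=29.4. -18/2·(1 − cos(π·0.3299)) = -4.4170 → s = 13.5830
radial distance = base radius + s = 15 + 13.5830 = 28.5830

28.5830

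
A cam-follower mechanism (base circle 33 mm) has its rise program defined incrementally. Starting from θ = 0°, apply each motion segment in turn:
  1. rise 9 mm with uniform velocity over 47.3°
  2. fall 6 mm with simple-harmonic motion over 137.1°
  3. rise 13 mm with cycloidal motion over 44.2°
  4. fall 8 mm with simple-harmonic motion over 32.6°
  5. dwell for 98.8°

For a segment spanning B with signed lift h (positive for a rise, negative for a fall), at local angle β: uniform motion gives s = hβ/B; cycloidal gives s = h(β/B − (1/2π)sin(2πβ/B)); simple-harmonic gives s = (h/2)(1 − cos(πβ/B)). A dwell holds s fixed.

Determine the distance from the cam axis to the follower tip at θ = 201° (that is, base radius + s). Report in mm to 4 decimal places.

seg 1 [0°–47.3°] uniform, h=9: full span → s += 9 → s = 9.0000
seg 2 [47.3°–184.4°] simple-harmonic, h=-6: full span → s += -6 → s = 3.0000
seg 3 [184.4°–228.6°] cycloidal, h=13: θ=201° here. β=16.6, B=44.2. 13·(0.3756 − sin(2π·0.3756)/(2π)) = 3.4245 → s = 6.4245
radial distance = base radius + s = 33 + 6.4245 = 39.4245

39.4245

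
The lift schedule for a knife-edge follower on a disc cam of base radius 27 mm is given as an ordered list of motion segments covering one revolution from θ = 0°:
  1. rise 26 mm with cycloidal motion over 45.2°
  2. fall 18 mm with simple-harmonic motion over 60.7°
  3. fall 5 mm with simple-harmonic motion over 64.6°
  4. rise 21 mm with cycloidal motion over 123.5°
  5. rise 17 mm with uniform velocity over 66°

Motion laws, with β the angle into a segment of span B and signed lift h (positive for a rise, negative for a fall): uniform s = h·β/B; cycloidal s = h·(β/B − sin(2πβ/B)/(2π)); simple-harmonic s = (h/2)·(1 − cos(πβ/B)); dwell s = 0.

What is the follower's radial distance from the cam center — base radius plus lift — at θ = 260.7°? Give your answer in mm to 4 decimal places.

seg 1 [0°–45.2°] cycloidal, h=26: full span → s += 26 → s = 26.0000
seg 2 [45.2°–105.9°] simple-harmonic, h=-18: full span → s += -18 → s = 8.0000
seg 3 [105.9°–170.5°] simple-harmonic, h=-5: full span → s += -5 → s = 3.0000
seg 4 [170.5°–294°] cycloidal, h=21: θ=260.7° here. β=90.2, B=123.5. 21·(0.7304 − sin(2π·0.7304)/(2π)) = 18.6545 → s = 21.6545
radial distance = base radius + s = 27 + 21.6545 = 48.6545

48.6545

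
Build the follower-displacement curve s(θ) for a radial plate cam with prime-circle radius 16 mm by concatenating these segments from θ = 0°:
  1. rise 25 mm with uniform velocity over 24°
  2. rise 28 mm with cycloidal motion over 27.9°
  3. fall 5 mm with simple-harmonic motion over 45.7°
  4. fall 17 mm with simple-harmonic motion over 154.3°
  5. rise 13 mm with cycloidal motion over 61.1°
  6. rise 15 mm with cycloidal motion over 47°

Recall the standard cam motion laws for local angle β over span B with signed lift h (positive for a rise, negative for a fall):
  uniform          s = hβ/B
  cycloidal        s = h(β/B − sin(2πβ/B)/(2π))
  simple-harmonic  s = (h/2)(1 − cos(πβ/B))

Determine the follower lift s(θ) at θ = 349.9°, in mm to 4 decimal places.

seg 1 [0°–24°] uniform, h=25: full span → s += 25 → s = 25.0000
seg 2 [24°–51.9°] cycloidal, h=28: full span → s += 28 → s = 53.0000
seg 3 [51.9°–97.6°] simple-harmonic, h=-5: full span → s += -5 → s = 48.0000
seg 4 [97.6°–251.9°] simple-harmonic, h=-17: full span → s += -17 → s = 31.0000
seg 5 [251.9°–313°] cycloidal, h=13: full span → s += 13 → s = 44.0000
seg 6 [313°–360°] cycloidal, h=15: θ=349.9° here. β=36.9, B=47. 15·(0.7851 − sin(2π·0.7851)/(2π)) = 14.1061 → s = 58.1061

58.1061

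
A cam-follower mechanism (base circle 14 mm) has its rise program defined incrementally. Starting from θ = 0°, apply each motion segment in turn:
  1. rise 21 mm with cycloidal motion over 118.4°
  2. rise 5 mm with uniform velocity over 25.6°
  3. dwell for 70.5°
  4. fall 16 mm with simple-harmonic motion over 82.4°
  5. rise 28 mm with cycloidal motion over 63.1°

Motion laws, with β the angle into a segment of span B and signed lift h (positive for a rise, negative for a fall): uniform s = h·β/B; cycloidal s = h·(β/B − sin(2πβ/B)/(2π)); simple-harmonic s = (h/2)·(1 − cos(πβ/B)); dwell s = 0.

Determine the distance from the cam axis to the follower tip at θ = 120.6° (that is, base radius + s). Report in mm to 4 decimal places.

seg 1 [0°–118.4°] cycloidal, h=21: full span → s += 21 → s = 21.0000
seg 2 [118.4°–144°] uniform, h=5: θ=120.6° here. β=2.2, B=25.6. 5·2.2/25.6 = 0.4297 → s = 21.4297
radial distance = base radius + s = 14 + 21.4297 = 35.4297

35.4297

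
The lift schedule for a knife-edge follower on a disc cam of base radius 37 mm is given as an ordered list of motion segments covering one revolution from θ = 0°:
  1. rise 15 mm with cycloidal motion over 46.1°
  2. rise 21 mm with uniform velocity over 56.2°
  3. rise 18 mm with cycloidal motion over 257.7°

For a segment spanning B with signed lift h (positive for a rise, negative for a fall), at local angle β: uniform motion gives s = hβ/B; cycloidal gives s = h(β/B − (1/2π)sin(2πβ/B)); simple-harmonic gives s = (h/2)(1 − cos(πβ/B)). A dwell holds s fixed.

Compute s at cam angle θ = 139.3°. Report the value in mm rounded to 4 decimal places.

seg 1 [0°–46.1°] cycloidal, h=15: full span → s += 15 → s = 15.0000
seg 2 [46.1°–102.3°] uniform, h=21: full span → s += 21 → s = 36.0000
seg 3 [102.3°–360°] cycloidal, h=18: θ=139.3° here. β=37, B=257.7. 18·(0.1436 − sin(2π·0.1436)/(2π)) = 0.3366 → s = 36.3366

36.3366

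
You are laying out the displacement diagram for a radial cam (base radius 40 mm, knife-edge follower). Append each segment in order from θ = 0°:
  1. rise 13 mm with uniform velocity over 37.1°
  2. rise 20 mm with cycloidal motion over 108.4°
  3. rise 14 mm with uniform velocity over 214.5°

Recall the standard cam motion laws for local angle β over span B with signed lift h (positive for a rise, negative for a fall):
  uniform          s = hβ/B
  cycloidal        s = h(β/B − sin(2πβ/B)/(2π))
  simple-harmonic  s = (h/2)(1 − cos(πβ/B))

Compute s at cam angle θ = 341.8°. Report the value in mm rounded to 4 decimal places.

seg 1 [0°–37.1°] uniform, h=13: full span → s += 13 → s = 13.0000
seg 2 [37.1°–145.5°] cycloidal, h=20: full span → s += 20 → s = 33.0000
seg 3 [145.5°–360°] uniform, h=14: θ=341.8° here. β=196.3, B=214.5. 14·196.3/214.5 = 12.8121 → s = 45.8121

45.8121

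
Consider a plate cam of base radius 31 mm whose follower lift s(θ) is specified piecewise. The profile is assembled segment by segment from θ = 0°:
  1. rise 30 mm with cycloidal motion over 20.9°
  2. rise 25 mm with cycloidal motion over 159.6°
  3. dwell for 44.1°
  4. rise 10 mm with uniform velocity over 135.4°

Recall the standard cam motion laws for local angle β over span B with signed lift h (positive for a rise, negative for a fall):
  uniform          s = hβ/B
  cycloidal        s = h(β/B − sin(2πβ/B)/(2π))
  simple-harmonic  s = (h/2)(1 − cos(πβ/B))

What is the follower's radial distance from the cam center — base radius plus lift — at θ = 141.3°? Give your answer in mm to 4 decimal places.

seg 1 [0°–20.9°] cycloidal, h=30: full span → s += 30 → s = 30.0000
seg 2 [20.9°–180.5°] cycloidal, h=25: θ=141.3° here. β=120.4, B=159.6. 25·(0.7544 − sin(2π·0.7544)/(2π)) = 22.8370 → s = 52.8370
radial distance = base radius + s = 31 + 52.8370 = 83.8370

83.8370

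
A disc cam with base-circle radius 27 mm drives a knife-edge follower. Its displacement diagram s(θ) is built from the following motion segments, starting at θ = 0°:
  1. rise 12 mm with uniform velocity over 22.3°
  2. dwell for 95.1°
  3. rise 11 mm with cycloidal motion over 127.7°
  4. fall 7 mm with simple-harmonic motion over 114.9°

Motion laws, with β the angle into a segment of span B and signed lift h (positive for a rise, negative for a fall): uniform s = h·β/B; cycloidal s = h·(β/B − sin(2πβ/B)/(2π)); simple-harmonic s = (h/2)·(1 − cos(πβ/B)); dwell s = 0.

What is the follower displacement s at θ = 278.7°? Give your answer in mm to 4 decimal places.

seg 1 [0°–22.3°] uniform, h=12: full span → s += 12 → s = 12.0000
seg 2 [22.3°–117.4°] dwell: s stays 12.0000
seg 3 [117.4°–245.1°] cycloidal, h=11: full span → s += 11 → s = 23.0000
seg 4 [245.1°–360°] simple-harmonic, h=-7: θ=278.7° here. β=33.6, B=114.9. -7/2·(1 − cos(π·0.2924)) = -1.3760 → s = 21.6240

21.6240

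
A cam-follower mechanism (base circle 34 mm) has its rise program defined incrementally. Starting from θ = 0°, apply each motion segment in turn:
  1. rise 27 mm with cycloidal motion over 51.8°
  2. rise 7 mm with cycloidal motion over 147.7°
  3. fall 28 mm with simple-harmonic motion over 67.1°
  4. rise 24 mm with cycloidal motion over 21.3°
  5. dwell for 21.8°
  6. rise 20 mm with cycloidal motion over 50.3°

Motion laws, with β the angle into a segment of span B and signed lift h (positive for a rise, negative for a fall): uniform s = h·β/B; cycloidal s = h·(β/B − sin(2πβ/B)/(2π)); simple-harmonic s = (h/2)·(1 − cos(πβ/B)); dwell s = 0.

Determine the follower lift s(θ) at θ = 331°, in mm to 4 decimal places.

seg 1 [0°–51.8°] cycloidal, h=27: full span → s += 27 → s = 27.0000
seg 2 [51.8°–199.5°] cycloidal, h=7: full span → s += 7 → s = 34.0000
seg 3 [199.5°–266.6°] simple-harmonic, h=-28: full span → s += -28 → s = 6.0000
seg 4 [266.6°–287.9°] cycloidal, h=24: full span → s += 24 → s = 30.0000
seg 5 [287.9°–309.7°] dwell: s stays 30.0000
seg 6 [309.7°–360°] cycloidal, h=20: θ=331° here. β=21.3, B=50.3. 20·(0.4235 − sin(2π·0.4235)/(2π)) = 6.9967 → s = 36.9967

36.9967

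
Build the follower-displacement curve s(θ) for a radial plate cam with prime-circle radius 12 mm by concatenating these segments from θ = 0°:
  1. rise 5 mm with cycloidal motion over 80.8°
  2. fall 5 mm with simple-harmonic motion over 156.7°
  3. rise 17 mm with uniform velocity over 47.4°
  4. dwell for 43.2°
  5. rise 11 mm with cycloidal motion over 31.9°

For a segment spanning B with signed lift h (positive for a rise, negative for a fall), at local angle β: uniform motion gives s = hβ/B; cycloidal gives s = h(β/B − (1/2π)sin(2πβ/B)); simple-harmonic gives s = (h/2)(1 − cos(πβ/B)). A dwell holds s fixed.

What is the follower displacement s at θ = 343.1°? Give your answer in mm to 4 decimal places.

seg 1 [0°–80.8°] cycloidal, h=5: full span → s += 5 → s = 5.0000
seg 2 [80.8°–237.5°] simple-harmonic, h=-5: full span → s += -5 → s = 0.0000
seg 3 [237.5°–284.9°] uniform, h=17: full span → s += 17 → s = 17.0000
seg 4 [284.9°–328.1°] dwell: s stays 17.0000
seg 5 [328.1°–360°] cycloidal, h=11: θ=343.1° here. β=15, B=31.9. 11·(0.4702 − sin(2π·0.4702)/(2π)) = 4.8467 → s = 21.8467

21.8467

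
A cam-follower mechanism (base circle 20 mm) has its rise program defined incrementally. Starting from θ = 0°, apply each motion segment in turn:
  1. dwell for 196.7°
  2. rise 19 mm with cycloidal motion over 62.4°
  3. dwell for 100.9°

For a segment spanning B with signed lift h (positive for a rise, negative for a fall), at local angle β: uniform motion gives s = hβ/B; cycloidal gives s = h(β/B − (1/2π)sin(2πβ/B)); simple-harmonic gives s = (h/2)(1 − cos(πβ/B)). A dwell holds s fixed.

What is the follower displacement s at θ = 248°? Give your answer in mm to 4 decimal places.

seg 1 [0°–196.7°] dwell: s stays 0.0000
seg 2 [196.7°–259.1°] cycloidal, h=19: θ=248° here. β=51.3, B=62.4. 19·(0.8221 − sin(2π·0.8221)/(2π)) = 18.3390 → s = 18.3390

18.3390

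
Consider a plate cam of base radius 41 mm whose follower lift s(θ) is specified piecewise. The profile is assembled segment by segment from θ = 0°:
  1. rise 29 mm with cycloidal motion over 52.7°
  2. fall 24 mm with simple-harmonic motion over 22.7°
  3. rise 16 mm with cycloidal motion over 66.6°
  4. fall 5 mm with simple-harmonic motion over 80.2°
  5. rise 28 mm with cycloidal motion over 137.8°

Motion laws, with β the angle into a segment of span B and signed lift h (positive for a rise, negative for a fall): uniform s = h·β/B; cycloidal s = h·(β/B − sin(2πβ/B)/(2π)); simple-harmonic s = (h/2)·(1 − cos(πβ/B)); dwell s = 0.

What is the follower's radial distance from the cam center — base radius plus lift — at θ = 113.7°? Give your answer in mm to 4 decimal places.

seg 1 [0°–52.7°] cycloidal, h=29: full span → s += 29 → s = 29.0000
seg 2 [52.7°–75.4°] simple-harmonic, h=-24: full span → s += -24 → s = 5.0000
seg 3 [75.4°–142°] cycloidal, h=16: θ=113.7° here. β=38.3, B=66.6. 16·(0.5751 − sin(2π·0.5751)/(2π)) = 10.3583 → s = 15.3583
radial distance = base radius + s = 41 + 15.3583 = 56.3583

56.3583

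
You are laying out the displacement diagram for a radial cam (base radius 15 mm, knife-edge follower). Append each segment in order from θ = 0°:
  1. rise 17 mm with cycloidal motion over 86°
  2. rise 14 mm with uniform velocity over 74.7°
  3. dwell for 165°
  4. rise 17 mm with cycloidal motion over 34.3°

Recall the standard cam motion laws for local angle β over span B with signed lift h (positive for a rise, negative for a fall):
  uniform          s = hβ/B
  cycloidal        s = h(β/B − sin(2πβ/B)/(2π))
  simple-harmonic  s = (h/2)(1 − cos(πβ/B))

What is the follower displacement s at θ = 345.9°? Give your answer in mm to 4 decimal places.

seg 1 [0°–86°] cycloidal, h=17: full span → s += 17 → s = 17.0000
seg 2 [86°–160.7°] uniform, h=14: full span → s += 14 → s = 31.0000
seg 3 [160.7°–325.7°] dwell: s stays 31.0000
seg 4 [325.7°–360°] cycloidal, h=17: θ=345.9° here. β=20.2, B=34.3. 17·(0.5889 − sin(2π·0.5889)/(2π)) = 11.4459 → s = 42.4459

42.4459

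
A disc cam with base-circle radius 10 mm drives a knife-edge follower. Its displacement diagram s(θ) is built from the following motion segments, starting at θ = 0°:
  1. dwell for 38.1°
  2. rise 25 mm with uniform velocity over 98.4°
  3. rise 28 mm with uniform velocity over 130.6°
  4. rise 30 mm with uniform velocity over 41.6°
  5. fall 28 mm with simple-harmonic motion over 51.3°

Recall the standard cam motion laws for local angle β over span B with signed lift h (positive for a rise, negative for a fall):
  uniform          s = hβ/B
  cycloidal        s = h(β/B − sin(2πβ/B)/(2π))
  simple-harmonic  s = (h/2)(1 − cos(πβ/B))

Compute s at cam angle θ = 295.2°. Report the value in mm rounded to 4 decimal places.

seg 1 [0°–38.1°] dwell: s stays 0.0000
seg 2 [38.1°–136.5°] uniform, h=25: full span → s += 25 → s = 25.0000
seg 3 [136.5°–267.1°] uniform, h=28: full span → s += 28 → s = 53.0000
seg 4 [267.1°–308.7°] uniform, h=30: θ=295.2° here. β=28.1, B=41.6. 30·28.1/41.6 = 20.2644 → s = 73.2644

73.2644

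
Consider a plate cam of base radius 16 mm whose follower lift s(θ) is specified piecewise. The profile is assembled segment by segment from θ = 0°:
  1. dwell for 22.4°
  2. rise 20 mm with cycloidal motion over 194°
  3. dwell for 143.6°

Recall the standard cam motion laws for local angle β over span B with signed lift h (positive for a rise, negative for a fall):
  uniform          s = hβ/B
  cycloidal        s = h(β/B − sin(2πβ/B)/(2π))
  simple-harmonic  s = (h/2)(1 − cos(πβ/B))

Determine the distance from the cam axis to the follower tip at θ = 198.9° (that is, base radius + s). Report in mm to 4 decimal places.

seg 1 [0°–22.4°] dwell: s stays 0.0000
seg 2 [22.4°–216.4°] cycloidal, h=20: θ=198.9° here. β=176.5, B=194. 20·(0.9098 − sin(2π·0.9098)/(2π)) = 19.9049 → s = 19.9049
radial distance = base radius + s = 16 + 19.9049 = 35.9049

35.9049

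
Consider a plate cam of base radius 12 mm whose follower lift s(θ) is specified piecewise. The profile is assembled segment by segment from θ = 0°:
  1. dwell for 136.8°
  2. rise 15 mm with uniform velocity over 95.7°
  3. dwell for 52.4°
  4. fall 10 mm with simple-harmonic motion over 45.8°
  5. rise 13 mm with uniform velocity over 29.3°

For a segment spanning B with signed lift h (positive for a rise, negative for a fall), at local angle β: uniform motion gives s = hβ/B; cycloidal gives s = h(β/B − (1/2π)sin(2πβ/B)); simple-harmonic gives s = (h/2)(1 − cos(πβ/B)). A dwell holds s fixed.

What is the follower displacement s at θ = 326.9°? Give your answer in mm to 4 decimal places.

seg 1 [0°–136.8°] dwell: s stays 0.0000
seg 2 [136.8°–232.5°] uniform, h=15: full span → s += 15 → s = 15.0000
seg 3 [232.5°–284.9°] dwell: s stays 15.0000
seg 4 [284.9°–330.7°] simple-harmonic, h=-10: θ=326.9° here. β=42, B=45.8. -10/2·(1 − cos(π·0.9170)) = -9.8311 → s = 5.1689

5.1689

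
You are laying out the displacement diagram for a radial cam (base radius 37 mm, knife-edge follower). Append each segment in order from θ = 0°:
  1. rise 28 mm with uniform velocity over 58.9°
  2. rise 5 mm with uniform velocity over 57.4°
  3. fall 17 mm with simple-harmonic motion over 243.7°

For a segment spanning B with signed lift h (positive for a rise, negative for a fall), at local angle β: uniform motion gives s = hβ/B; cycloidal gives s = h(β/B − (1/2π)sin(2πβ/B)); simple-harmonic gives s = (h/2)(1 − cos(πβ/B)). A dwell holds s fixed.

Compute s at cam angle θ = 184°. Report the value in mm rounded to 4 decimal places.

seg 1 [0°–58.9°] uniform, h=28: full span → s += 28 → s = 28.0000
seg 2 [58.9°–116.3°] uniform, h=5: full span → s += 5 → s = 33.0000
seg 3 [116.3°–360°] simple-harmonic, h=-17: θ=184° here. β=67.7, B=243.7. -17/2·(1 − cos(π·0.2778)) = -3.0368 → s = 29.9632

29.9632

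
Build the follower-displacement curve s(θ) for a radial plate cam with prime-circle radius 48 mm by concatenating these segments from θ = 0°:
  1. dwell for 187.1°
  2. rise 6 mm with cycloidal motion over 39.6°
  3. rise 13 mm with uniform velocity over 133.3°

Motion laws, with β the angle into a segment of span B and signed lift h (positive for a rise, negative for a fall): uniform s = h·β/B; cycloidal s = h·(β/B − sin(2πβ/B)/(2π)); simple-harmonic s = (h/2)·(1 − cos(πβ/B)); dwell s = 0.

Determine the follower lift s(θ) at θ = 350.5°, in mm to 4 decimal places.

seg 1 [0°–187.1°] dwell: s stays 0.0000
seg 2 [187.1°–226.7°] cycloidal, h=6: full span → s += 6 → s = 6.0000
seg 3 [226.7°–360°] uniform, h=13: θ=350.5° here. β=123.8, B=133.3. 13·123.8/133.3 = 12.0735 → s = 18.0735

18.0735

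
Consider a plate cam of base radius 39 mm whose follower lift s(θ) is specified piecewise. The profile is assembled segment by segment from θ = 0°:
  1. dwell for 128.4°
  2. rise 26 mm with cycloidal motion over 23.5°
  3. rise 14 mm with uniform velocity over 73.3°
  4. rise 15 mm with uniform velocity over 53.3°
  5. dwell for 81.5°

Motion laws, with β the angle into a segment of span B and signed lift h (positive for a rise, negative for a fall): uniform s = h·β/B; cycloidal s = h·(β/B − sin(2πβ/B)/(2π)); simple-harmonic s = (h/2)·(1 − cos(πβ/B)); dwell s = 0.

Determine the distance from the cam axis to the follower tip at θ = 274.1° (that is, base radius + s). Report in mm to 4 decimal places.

seg 1 [0°–128.4°] dwell: s stays 0.0000
seg 2 [128.4°–151.9°] cycloidal, h=26: full span → s += 26 → s = 26.0000
seg 3 [151.9°–225.2°] uniform, h=14: full span → s += 14 → s = 40.0000
seg 4 [225.2°–278.5°] uniform, h=15: θ=274.1° here. β=48.9, B=53.3. 15·48.9/53.3 = 13.7617 → s = 53.7617
radial distance = base radius + s = 39 + 53.7617 = 92.7617

92.7617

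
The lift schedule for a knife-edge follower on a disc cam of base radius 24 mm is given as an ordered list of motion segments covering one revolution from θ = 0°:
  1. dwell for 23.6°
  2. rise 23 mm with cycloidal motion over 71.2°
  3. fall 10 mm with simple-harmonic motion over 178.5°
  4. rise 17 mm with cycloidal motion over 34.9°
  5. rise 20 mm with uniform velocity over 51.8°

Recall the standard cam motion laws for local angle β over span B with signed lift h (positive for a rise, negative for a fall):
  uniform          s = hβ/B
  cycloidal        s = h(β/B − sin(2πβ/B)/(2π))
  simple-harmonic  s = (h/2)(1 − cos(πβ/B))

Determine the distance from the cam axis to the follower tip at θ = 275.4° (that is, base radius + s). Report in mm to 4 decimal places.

seg 1 [0°–23.6°] dwell: s stays 0.0000
seg 2 [23.6°–94.8°] cycloidal, h=23: full span → s += 23 → s = 23.0000
seg 3 [94.8°–273.3°] simple-harmonic, h=-10: full span → s += -10 → s = 13.0000
seg 4 [273.3°–308.2°] cycloidal, h=17: θ=275.4° here. β=2.1, B=34.9. 17·(0.0602 − sin(2π·0.0602)/(2π)) = 0.0242 → s = 13.0242
radial distance = base radius + s = 24 + 13.0242 = 37.0242

37.0242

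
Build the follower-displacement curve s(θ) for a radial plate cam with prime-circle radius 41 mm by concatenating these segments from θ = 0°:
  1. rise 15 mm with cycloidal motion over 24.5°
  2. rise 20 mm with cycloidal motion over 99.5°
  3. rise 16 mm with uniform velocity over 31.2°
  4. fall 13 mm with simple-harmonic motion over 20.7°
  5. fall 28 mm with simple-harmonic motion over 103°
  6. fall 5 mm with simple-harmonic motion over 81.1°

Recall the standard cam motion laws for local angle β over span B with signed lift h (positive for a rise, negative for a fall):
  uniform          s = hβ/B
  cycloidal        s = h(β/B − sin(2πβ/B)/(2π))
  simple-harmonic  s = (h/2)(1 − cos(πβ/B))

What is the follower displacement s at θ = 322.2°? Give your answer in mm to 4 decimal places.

seg 1 [0°–24.5°] cycloidal, h=15: full span → s += 15 → s = 15.0000
seg 2 [24.5°–124°] cycloidal, h=20: full span → s += 20 → s = 35.0000
seg 3 [124°–155.2°] uniform, h=16: full span → s += 16 → s = 51.0000
seg 4 [155.2°–175.9°] simple-harmonic, h=-13: full span → s += -13 → s = 38.0000
seg 5 [175.9°–278.9°] simple-harmonic, h=-28: full span → s += -28 → s = 10.0000
seg 6 [278.9°–360°] simple-harmonic, h=-5: θ=322.2° here. β=43.3, B=81.1. -5/2·(1 − cos(π·0.5339)) = -2.7658 → s = 7.2342

7.2342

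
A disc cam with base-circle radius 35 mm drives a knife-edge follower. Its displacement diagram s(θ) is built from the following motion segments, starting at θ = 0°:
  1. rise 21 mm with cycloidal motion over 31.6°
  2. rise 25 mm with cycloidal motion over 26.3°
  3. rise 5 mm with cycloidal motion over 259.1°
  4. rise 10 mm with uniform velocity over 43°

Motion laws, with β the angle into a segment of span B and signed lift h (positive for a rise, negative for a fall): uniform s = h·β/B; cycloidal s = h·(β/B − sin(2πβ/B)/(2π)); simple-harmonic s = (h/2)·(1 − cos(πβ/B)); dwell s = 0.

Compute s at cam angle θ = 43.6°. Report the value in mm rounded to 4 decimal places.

seg 1 [0°–31.6°] cycloidal, h=21: full span → s += 21 → s = 21.0000
seg 2 [31.6°–57.9°] cycloidal, h=25: θ=43.6° here. β=12, B=26.3. 25·(0.4563 − sin(2π·0.4563)/(2π)) = 10.3274 → s = 31.3274

31.3274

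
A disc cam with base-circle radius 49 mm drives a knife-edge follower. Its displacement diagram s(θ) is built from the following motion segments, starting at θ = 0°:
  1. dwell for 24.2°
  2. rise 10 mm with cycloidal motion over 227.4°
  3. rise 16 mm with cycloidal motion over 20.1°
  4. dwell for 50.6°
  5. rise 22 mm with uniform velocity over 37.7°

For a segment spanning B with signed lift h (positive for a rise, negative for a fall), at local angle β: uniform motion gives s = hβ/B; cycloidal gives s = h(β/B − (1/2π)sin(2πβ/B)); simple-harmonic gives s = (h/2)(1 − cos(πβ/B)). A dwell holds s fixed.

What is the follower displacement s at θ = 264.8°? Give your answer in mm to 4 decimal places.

seg 1 [0°–24.2°] dwell: s stays 0.0000
seg 2 [24.2°–251.6°] cycloidal, h=10: full span → s += 10 → s = 10.0000
seg 3 [251.6°–271.7°] cycloidal, h=16: θ=264.8° here. β=13.2, B=20.1. 16·(0.6567 − sin(2π·0.6567)/(2π)) = 12.6289 → s = 22.6289

22.6289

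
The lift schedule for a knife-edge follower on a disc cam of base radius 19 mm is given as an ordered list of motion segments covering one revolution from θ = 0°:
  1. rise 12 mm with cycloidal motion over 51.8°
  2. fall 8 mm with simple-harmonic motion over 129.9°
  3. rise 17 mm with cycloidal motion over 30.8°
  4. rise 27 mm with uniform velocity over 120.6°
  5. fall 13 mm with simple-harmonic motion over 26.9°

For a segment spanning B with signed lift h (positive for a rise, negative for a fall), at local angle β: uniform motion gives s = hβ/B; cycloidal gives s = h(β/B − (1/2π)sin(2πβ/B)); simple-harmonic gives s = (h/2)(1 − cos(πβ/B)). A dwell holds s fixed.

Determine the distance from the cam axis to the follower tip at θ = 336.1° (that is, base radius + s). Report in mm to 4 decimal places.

seg 1 [0°–51.8°] cycloidal, h=12: full span → s += 12 → s = 12.0000
seg 2 [51.8°–181.7°] simple-harmonic, h=-8: full span → s += -8 → s = 4.0000
seg 3 [181.7°–212.5°] cycloidal, h=17: full span → s += 17 → s = 21.0000
seg 4 [212.5°–333.1°] uniform, h=27: full span → s += 27 → s = 48.0000
seg 5 [333.1°–360°] simple-harmonic, h=-13: θ=336.1° here. β=3, B=26.9. -13/2·(1 − cos(π·0.1115)) = -0.3949 → s = 47.6051
radial distance = base radius + s = 19 + 47.6051 = 66.6051

66.6051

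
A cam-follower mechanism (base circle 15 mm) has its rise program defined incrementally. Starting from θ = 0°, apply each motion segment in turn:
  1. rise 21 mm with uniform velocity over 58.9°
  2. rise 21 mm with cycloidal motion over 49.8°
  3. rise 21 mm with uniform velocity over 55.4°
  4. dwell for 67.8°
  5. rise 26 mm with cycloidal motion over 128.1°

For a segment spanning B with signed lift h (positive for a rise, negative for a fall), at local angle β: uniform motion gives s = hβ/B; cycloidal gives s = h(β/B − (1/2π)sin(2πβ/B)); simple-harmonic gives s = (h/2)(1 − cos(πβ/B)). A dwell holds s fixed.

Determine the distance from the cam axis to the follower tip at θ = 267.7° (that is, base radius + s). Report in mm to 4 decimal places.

seg 1 [0°–58.9°] uniform, h=21: full span → s += 21 → s = 21.0000
seg 2 [58.9°–108.7°] cycloidal, h=21: full span → s += 21 → s = 42.0000
seg 3 [108.7°–164.1°] uniform, h=21: full span → s += 21 → s = 63.0000
seg 4 [164.1°–231.9°] dwell: s stays 63.0000
seg 5 [231.9°–360°] cycloidal, h=26: θ=267.7° here. β=35.8, B=128.1. 26·(0.2795 − sin(2π·0.2795)/(2π)) = 3.1989 → s = 66.1989
radial distance = base radius + s = 15 + 66.1989 = 81.1989

81.1989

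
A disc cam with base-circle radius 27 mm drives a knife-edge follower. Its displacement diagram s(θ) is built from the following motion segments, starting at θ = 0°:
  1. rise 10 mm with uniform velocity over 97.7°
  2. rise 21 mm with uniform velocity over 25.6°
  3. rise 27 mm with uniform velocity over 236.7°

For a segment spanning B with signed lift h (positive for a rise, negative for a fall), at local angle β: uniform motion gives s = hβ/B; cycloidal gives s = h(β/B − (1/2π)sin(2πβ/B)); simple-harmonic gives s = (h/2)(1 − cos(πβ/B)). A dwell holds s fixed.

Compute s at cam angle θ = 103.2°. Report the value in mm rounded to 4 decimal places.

seg 1 [0°–97.7°] uniform, h=10: full span → s += 10 → s = 10.0000
seg 2 [97.7°–123.3°] uniform, h=21: θ=103.2° here. β=5.5, B=25.6. 21·5.5/25.6 = 4.5117 → s = 14.5117

14.5117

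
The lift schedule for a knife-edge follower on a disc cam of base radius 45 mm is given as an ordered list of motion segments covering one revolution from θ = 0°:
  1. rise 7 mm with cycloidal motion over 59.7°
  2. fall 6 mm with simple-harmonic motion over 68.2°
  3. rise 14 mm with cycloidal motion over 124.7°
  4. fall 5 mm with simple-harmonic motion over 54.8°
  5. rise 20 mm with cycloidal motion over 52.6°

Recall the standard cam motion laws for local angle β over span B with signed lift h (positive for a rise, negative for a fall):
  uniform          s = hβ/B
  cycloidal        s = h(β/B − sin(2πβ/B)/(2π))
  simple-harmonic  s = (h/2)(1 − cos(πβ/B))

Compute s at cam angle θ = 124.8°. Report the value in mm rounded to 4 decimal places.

seg 1 [0°–59.7°] cycloidal, h=7: full span → s += 7 → s = 7.0000
seg 2 [59.7°–127.9°] simple-harmonic, h=-6: θ=124.8° here. β=65.1, B=68.2. -6/2·(1 − cos(π·0.9545)) = -5.9695 → s = 1.0305

1.0305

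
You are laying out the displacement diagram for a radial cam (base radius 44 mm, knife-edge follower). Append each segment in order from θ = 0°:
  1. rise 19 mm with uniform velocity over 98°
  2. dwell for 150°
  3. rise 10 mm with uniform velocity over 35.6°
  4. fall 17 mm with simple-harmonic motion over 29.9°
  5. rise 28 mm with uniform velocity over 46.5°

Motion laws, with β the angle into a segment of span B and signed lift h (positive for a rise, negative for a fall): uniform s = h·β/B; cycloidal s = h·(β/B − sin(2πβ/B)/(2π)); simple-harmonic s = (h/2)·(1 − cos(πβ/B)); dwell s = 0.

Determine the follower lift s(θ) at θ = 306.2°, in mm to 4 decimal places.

seg 1 [0°–98°] uniform, h=19: full span → s += 19 → s = 19.0000
seg 2 [98°–248°] dwell: s stays 19.0000
seg 3 [248°–283.6°] uniform, h=10: full span → s += 10 → s = 29.0000
seg 4 [283.6°–313.5°] simple-harmonic, h=-17: θ=306.2° here. β=22.6, B=29.9. -17/2·(1 − cos(π·0.7559)) = -14.6199 → s = 14.3801

14.3801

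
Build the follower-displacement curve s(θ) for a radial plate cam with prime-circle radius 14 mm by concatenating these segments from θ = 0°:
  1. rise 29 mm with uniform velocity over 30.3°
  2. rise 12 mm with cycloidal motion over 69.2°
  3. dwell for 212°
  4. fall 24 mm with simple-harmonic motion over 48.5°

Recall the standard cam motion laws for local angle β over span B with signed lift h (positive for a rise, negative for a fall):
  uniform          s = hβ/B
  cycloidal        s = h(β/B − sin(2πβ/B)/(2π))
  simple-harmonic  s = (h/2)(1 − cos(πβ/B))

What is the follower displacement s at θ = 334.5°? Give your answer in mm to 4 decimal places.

seg 1 [0°–30.3°] uniform, h=29: full span → s += 29 → s = 29.0000
seg 2 [30.3°–99.5°] cycloidal, h=12: full span → s += 12 → s = 41.0000
seg 3 [99.5°–311.5°] dwell: s stays 41.0000
seg 4 [311.5°–360°] simple-harmonic, h=-24: θ=334.5° here. β=23, B=48.5. -24/2·(1 − cos(π·0.4742)) = -11.0294 → s = 29.9706

29.9706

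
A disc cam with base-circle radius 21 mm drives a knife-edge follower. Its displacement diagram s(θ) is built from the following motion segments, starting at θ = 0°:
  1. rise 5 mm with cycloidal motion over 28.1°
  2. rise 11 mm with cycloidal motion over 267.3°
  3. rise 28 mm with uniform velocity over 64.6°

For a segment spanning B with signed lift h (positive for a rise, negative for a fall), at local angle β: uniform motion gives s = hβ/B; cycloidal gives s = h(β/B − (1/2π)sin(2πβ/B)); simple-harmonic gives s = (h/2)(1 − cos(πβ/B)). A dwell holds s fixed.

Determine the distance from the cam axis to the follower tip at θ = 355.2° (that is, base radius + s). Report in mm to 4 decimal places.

seg 1 [0°–28.1°] cycloidal, h=5: full span → s += 5 → s = 5.0000
seg 2 [28.1°–295.4°] cycloidal, h=11: full span → s += 11 → s = 16.0000
seg 3 [295.4°–360°] uniform, h=28: θ=355.2° here. β=59.8, B=64.6. 28·59.8/64.6 = 25.9195 → s = 41.9195
radial distance = base radius + s = 21 + 41.9195 = 62.9195

62.9195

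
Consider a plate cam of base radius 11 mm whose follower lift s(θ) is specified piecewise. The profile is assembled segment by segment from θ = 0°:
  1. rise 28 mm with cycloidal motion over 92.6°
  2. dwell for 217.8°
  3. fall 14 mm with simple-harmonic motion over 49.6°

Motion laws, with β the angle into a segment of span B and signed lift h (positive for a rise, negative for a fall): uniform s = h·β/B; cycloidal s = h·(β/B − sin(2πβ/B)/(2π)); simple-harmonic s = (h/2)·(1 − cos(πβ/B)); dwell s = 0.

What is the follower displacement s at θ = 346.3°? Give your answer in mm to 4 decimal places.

seg 1 [0°–92.6°] cycloidal, h=28: full span → s += 28 → s = 28.0000
seg 2 [92.6°–310.4°] dwell: s stays 28.0000
seg 3 [310.4°–360°] simple-harmonic, h=-14: θ=346.3° here. β=35.9, B=49.6. -14/2·(1 − cos(π·0.7238)) = -11.5259 → s = 16.4741

16.4741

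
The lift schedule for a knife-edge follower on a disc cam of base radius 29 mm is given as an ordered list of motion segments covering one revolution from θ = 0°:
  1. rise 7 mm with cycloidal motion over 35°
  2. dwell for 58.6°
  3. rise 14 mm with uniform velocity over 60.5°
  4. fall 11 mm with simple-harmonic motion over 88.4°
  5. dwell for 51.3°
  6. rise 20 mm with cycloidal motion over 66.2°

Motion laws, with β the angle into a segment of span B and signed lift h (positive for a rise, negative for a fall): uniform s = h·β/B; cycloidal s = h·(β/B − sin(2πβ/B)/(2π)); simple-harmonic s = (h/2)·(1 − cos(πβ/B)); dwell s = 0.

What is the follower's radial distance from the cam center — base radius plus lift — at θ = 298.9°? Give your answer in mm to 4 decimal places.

seg 1 [0°–35°] cycloidal, h=7: full span → s += 7 → s = 7.0000
seg 2 [35°–93.6°] dwell: s stays 7.0000
seg 3 [93.6°–154.1°] uniform, h=14: full span → s += 14 → s = 21.0000
seg 4 [154.1°–242.5°] simple-harmonic, h=-11: full span → s += -11 → s = 10.0000
seg 5 [242.5°–293.8°] dwell: s stays 10.0000
seg 6 [293.8°–360°] cycloidal, h=20: θ=298.9° here. β=5.1, B=66.2. 20·(0.0770 − sin(2π·0.0770)/(2π)) = 0.0595 → s = 10.0595
radial distance = base radius + s = 29 + 10.0595 = 39.0595

39.0595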